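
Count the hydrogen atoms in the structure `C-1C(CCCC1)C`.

Hydrogens are implicit in SMILES; fill each atom to its normal valence:
  5 × C: 2 H each → 10
  1 × C: 3 H
  1 × C: 1 H
  Total hydrogens = 14.

14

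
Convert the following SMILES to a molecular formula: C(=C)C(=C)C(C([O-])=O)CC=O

C8H9O3-

Heavy atoms from the SMILES: 8 C, 3 O.
Implicit hydrogens by atom environment:
  3 × C: 2 H each → 6
  3 × C: 1 H each → 3
  2 × C: no H
  2 × O: no H
  1 × O (charge -1): no H
  Total hydrogens = 9.
Net charge -1.
Molecular formula: C8H9O3-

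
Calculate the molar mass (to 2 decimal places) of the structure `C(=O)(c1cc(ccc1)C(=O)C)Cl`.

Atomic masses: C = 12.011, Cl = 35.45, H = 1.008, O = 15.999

Molecular formula: C9H7ClO2.
M = 9×12.011 + 1×35.45 + 7×1.008 + 2×15.999 = 182.60 g/mol.

182.60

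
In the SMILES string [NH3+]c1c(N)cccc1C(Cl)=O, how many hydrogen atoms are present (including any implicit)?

8

Hydrogens are implicit in SMILES; fill each atom to its normal valence:
  3 × C (aromatic): 1 H each → 3
  3 × C (aromatic): no H
  1 × C: no H
  1 × Cl: no H
  1 × N (charge +1): 3 H
  1 × N: 2 H
  1 × O: no H
  Total hydrogens = 8.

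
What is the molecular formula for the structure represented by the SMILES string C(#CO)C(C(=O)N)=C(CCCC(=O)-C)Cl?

Heavy atoms from the SMILES: 10 C, 1 Cl, 1 N, 3 O.
Implicit hydrogens by atom environment:
  6 × C: no H
  3 × C: 2 H each → 6
  2 × O: no H
  1 × C: 3 H
  1 × Cl: no H
  1 × N: 2 H
  1 × O: 1 H
  Total hydrogens = 12.
Molecular formula: C10H12ClNO3

C10H12ClNO3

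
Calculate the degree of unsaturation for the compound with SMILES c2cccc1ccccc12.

Molecular formula from the SMILES: C10H8.
DoU = (2C + 2 + N − H − X)/2 = (2·10 + 2 + 0 − 8 − 0)/2 = 14/2 = 7.
(Structurally: 2 ring(s) + 5 π bond(s) = 7.)

7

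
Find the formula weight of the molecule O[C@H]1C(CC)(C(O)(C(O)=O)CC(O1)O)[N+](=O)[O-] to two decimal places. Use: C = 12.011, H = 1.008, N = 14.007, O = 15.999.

251.19

Molecular formula: C8H13NO8.
M = 8×12.011 + 13×1.008 + 1×14.007 + 8×15.999 = 251.19 g/mol.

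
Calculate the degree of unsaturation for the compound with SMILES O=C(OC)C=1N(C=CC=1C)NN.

Molecular formula from the SMILES: C7H11N3O2.
DoU = (2C + 2 + N − H − X)/2 = (2·7 + 2 + 3 − 11 − 0)/2 = 8/2 = 4.
(Structurally: 1 ring(s) + 3 π bond(s) = 4.)

4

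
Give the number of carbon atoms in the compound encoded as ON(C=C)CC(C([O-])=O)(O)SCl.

5

The symbol for carbon appears 5 times in the SMILES. (Cl is a single chlorine, not C + l.)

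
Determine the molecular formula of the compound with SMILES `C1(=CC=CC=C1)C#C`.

Heavy atoms from the SMILES: 8 C.
Implicit hydrogens by atom environment:
  5 × C (aromatic): 1 H each → 5
  1 × C: 1 H
  1 × C (aromatic): no H
  1 × C: no H
  Total hydrogens = 6.
Molecular formula: C8H6

C8H6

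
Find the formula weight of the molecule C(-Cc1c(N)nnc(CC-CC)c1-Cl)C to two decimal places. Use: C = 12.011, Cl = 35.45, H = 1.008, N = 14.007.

Molecular formula: C11H18ClN3.
M = 11×12.011 + 1×35.45 + 18×1.008 + 3×14.007 = 227.74 g/mol.

227.74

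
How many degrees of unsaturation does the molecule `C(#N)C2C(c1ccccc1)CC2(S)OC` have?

Molecular formula from the SMILES: C12H13NOS.
DoU = (2C + 2 + N − H − X)/2 = (2·12 + 2 + 1 − 13 − 0)/2 = 14/2 = 7.
(Structurally: 2 ring(s) + 5 π bond(s) = 7.)

7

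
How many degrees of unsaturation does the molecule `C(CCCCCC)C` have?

0

Molecular formula from the SMILES: C8H18.
DoU = (2C + 2 + N − H − X)/2 = (2·8 + 2 + 0 − 18 − 0)/2 = 0/2 = 0.
(Structurally: 0 ring(s) + 0 π bond(s) = 0.)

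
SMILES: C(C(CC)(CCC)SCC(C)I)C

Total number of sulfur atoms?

The symbol for sulfur appears 1 time in the SMILES.

1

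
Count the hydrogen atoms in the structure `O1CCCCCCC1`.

Hydrogens are implicit in SMILES; fill each atom to its normal valence:
  7 × C: 2 H each → 14
  1 × O: no H
  Total hydrogens = 14.

14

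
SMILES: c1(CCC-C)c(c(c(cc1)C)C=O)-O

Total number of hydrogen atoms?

16

Hydrogens are implicit in SMILES; fill each atom to its normal valence:
  4 × C (aromatic): no H
  3 × C: 2 H each → 6
  2 × C: 3 H each → 6
  2 × C (aromatic): 1 H each → 2
  1 × C: 1 H
  1 × O: 1 H
  1 × O: no H
  Total hydrogens = 16.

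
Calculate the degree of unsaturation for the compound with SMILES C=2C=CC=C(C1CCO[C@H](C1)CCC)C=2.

Molecular formula from the SMILES: C14H20O.
DoU = (2C + 2 + N − H − X)/2 = (2·14 + 2 + 0 − 20 − 0)/2 = 10/2 = 5.
(Structurally: 2 ring(s) + 3 π bond(s) = 5.)

5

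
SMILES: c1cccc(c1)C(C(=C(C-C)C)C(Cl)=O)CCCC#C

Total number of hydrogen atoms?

Hydrogens are implicit in SMILES; fill each atom to its normal valence:
  5 × C (aromatic): 1 H each → 5
  4 × C: 2 H each → 8
  4 × C: no H
  2 × C: 3 H each → 6
  2 × C: 1 H each → 2
  1 × C (aromatic): no H
  1 × Cl: no H
  1 × O: no H
  Total hydrogens = 21.

21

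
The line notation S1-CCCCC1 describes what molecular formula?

C5H10S

Heavy atoms from the SMILES: 5 C, 1 S.
Implicit hydrogens by atom environment:
  5 × C: 2 H each → 10
  1 × S: no H
  Total hydrogens = 10.
Molecular formula: C5H10S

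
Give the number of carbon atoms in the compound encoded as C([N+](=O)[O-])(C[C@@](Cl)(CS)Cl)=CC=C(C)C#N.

9

The symbol for carbon appears 9 times in the SMILES. (Cl is a single chlorine, not C + l.)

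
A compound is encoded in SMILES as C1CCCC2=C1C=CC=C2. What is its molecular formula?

C10H12

Heavy atoms from the SMILES: 10 C.
Implicit hydrogens by atom environment:
  4 × C: 2 H each → 8
  4 × C (aromatic): 1 H each → 4
  2 × C (aromatic): no H
  Total hydrogens = 12.
Molecular formula: C10H12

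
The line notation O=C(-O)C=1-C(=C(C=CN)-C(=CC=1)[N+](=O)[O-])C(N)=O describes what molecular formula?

C10H9N3O5

Heavy atoms from the SMILES: 10 C, 3 N, 5 O.
Implicit hydrogens by atom environment:
  4 × C (aromatic): no H
  3 × O: no H
  2 × C (aromatic): 1 H each → 2
  2 × C: 1 H each → 2
  2 × C: no H
  2 × N: 2 H each → 4
  1 × N (charge +1): no H
  1 × O: 1 H
  1 × O (charge -1): no H
  Total hydrogens = 9.
Molecular formula: C10H9N3O5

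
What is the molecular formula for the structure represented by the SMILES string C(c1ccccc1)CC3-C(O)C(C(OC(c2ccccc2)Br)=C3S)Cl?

Heavy atoms from the SMILES: 1 Br, 20 C, 1 Cl, 2 O, 1 S.
Implicit hydrogens by atom environment:
  10 × C (aromatic): 1 H each → 10
  4 × C: 1 H each → 4
  2 × C: 2 H each → 4
  2 × C: no H
  2 × C (aromatic): no H
  1 × Br: no H
  1 × Cl: no H
  1 × O: 1 H
  1 × O: no H
  1 × S: 1 H
  Total hydrogens = 20.
Molecular formula: C20H20BrClO2S

C20H20BrClO2S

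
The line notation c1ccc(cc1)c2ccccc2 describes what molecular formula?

C12H10

Heavy atoms from the SMILES: 12 C.
Implicit hydrogens by atom environment:
  10 × C (aromatic): 1 H each → 10
  2 × C (aromatic): no H
  Total hydrogens = 10.
Molecular formula: C12H10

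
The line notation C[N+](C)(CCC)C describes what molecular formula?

Heavy atoms from the SMILES: 6 C, 1 N.
Implicit hydrogens by atom environment:
  4 × C: 3 H each → 12
  2 × C: 2 H each → 4
  1 × N (charge +1): no H
  Total hydrogens = 16.
Net charge +1.
Molecular formula: C6H16N+

C6H16N+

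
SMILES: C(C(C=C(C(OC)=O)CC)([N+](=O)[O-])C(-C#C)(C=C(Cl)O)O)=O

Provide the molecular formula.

Heavy atoms from the SMILES: 13 C, 1 Cl, 1 N, 7 O.
Implicit hydrogens by atom environment:
  6 × C: no H
  4 × C: 1 H each → 4
  4 × O: no H
  2 × C: 3 H each → 6
  2 × O: 1 H each → 2
  1 × C: 2 H
  1 × Cl: no H
  1 × N (charge +1): no H
  1 × O (charge -1): no H
  Total hydrogens = 14.
Molecular formula: C13H14ClNO7

C13H14ClNO7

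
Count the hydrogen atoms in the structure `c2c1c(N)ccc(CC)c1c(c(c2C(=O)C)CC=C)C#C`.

19

Hydrogens are implicit in SMILES; fill each atom to its normal valence:
  7 × C (aromatic): no H
  3 × C: 2 H each → 6
  3 × C (aromatic): 1 H each → 3
  2 × C: 3 H each → 6
  2 × C: 1 H each → 2
  2 × C: no H
  1 × N: 2 H
  1 × O: no H
  Total hydrogens = 19.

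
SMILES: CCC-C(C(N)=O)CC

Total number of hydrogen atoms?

15

Hydrogens are implicit in SMILES; fill each atom to its normal valence:
  3 × C: 2 H each → 6
  2 × C: 3 H each → 6
  1 × C: 1 H
  1 × C: no H
  1 × N: 2 H
  1 × O: no H
  Total hydrogens = 15.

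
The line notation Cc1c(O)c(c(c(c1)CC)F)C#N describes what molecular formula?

Heavy atoms from the SMILES: 10 C, 1 F, 1 N, 1 O.
Implicit hydrogens by atom environment:
  5 × C (aromatic): no H
  2 × C: 3 H each → 6
  1 × C: 2 H
  1 × C (aromatic): 1 H
  1 × C: no H
  1 × F: no H
  1 × N: no H
  1 × O: 1 H
  Total hydrogens = 10.
Molecular formula: C10H10FNO

C10H10FNO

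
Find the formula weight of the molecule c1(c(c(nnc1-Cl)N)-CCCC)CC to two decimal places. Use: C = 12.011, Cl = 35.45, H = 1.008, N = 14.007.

Molecular formula: C10H16ClN3.
M = 10×12.011 + 1×35.45 + 16×1.008 + 3×14.007 = 213.71 g/mol.

213.71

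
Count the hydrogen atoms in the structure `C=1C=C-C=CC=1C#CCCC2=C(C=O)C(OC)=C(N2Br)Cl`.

Hydrogens are implicit in SMILES; fill each atom to its normal valence:
  5 × C (aromatic): 1 H each → 5
  5 × C (aromatic): no H
  2 × C: 2 H each → 4
  2 × C: no H
  2 × O: no H
  1 × Br: no H
  1 × C: 3 H
  1 × C: 1 H
  1 × Cl: no H
  1 × N (aromatic): no H
  Total hydrogens = 13.

13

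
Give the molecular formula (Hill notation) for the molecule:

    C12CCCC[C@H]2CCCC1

C10H18

Heavy atoms from the SMILES: 10 C.
Implicit hydrogens by atom environment:
  8 × C: 2 H each → 16
  2 × C: 1 H each → 2
  Total hydrogens = 18.
Molecular formula: C10H18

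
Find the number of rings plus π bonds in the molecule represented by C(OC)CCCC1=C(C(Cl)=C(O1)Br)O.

3

Molecular formula from the SMILES: C9H12BrClO3.
DoU = (2C + 2 + N − H − X)/2 = (2·9 + 2 + 0 − 12 − 2)/2 = 6/2 = 3.
(Structurally: 1 ring(s) + 2 π bond(s) = 3.)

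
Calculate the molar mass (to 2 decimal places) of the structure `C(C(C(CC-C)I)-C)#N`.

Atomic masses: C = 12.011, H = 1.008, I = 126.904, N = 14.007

Molecular formula: C7H12IN.
M = 7×12.011 + 12×1.008 + 1×126.904 + 1×14.007 = 237.08 g/mol.

237.08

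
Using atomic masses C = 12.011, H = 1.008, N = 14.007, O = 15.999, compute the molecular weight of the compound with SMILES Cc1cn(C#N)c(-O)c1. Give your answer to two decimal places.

122.13

Molecular formula: C6H6N2O.
M = 6×12.011 + 6×1.008 + 2×14.007 + 1×15.999 = 122.13 g/mol.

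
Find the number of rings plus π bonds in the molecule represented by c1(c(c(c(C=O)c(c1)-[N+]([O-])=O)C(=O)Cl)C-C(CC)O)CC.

Molecular formula from the SMILES: C14H16ClNO5.
DoU = (2C + 2 + N − H − X)/2 = (2·14 + 2 + 1 − 16 − 1)/2 = 14/2 = 7.
(Structurally: 1 ring(s) + 6 π bond(s) = 7.)

7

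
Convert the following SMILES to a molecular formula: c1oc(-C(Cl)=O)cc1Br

C5H2BrClO2

Heavy atoms from the SMILES: 1 Br, 5 C, 1 Cl, 2 O.
Implicit hydrogens by atom environment:
  2 × C (aromatic): 1 H each → 2
  2 × C (aromatic): no H
  1 × Br: no H
  1 × C: no H
  1 × Cl: no H
  1 × O (aromatic): no H
  1 × O: no H
  Total hydrogens = 2.
Molecular formula: C5H2BrClO2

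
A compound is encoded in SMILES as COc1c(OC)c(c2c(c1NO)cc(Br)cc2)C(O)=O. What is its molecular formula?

C13H12BrNO5

Heavy atoms from the SMILES: 1 Br, 13 C, 1 N, 5 O.
Implicit hydrogens by atom environment:
  7 × C (aromatic): no H
  3 × C (aromatic): 1 H each → 3
  3 × O: no H
  2 × C: 3 H each → 6
  2 × O: 1 H each → 2
  1 × Br: no H
  1 × C: no H
  1 × N: 1 H
  Total hydrogens = 12.
Molecular formula: C13H12BrNO5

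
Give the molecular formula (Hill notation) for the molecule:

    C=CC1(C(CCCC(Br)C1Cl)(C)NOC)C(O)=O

Heavy atoms from the SMILES: 1 Br, 12 C, 1 Cl, 1 N, 3 O.
Implicit hydrogens by atom environment:
  4 × C: 2 H each → 8
  3 × C: 1 H each → 3
  3 × C: no H
  2 × C: 3 H each → 6
  2 × O: no H
  1 × Br: no H
  1 × Cl: no H
  1 × N: 1 H
  1 × O: 1 H
  Total hydrogens = 19.
Molecular formula: C12H19BrClNO3

C12H19BrClNO3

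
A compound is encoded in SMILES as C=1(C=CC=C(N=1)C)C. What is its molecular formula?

Heavy atoms from the SMILES: 7 C, 1 N.
Implicit hydrogens by atom environment:
  3 × C (aromatic): 1 H each → 3
  2 × C: 3 H each → 6
  2 × C (aromatic): no H
  1 × N (aromatic): no H
  Total hydrogens = 9.
Molecular formula: C7H9N

C7H9N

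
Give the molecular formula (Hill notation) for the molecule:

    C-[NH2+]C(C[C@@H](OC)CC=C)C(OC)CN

Heavy atoms from the SMILES: 11 C, 2 N, 2 O.
Implicit hydrogens by atom environment:
  4 × C: 2 H each → 8
  4 × C: 1 H each → 4
  3 × C: 3 H each → 9
  2 × O: no H
  1 × N: 2 H
  1 × N (charge +1): 2 H
  Total hydrogens = 25.
Net charge +1.
Molecular formula: C11H25N2O2+

C11H25N2O2+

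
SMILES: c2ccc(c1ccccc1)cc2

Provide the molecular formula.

C12H10

Heavy atoms from the SMILES: 12 C.
Implicit hydrogens by atom environment:
  10 × C (aromatic): 1 H each → 10
  2 × C (aromatic): no H
  Total hydrogens = 10.
Molecular formula: C12H10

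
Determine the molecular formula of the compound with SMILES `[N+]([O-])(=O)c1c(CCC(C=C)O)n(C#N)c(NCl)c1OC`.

C11H13ClN4O4

Heavy atoms from the SMILES: 11 C, 1 Cl, 4 N, 4 O.
Implicit hydrogens by atom environment:
  4 × C (aromatic): no H
  3 × C: 2 H each → 6
  2 × C: 1 H each → 2
  2 × O: no H
  1 × C: 3 H
  1 × C: no H
  1 × Cl: no H
  1 × N: 1 H
  1 × N (aromatic): no H
  1 × N: no H
  1 × N (charge +1): no H
  1 × O: 1 H
  1 × O (charge -1): no H
  Total hydrogens = 13.
Molecular formula: C11H13ClN4O4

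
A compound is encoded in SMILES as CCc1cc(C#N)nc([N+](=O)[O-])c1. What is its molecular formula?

Heavy atoms from the SMILES: 8 C, 3 N, 2 O.
Implicit hydrogens by atom environment:
  3 × C (aromatic): no H
  2 × C (aromatic): 1 H each → 2
  1 × C: 3 H
  1 × C: 2 H
  1 × C: no H
  1 × N (aromatic): no H
  1 × N (charge +1): no H
  1 × N: no H
  1 × O: no H
  1 × O (charge -1): no H
  Total hydrogens = 7.
Molecular formula: C8H7N3O2

C8H7N3O2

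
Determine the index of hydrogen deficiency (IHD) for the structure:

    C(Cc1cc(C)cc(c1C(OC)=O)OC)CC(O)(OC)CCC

5

Molecular formula from the SMILES: C18H28O5.
DoU = (2C + 2 + N − H − X)/2 = (2·18 + 2 + 0 − 28 − 0)/2 = 10/2 = 5.
(Structurally: 1 ring(s) + 4 π bond(s) = 5.)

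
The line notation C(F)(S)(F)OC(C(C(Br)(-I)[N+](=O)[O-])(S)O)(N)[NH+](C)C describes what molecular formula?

Heavy atoms from the SMILES: 1 Br, 6 C, 2 F, 1 I, 3 N, 4 O, 2 S.
Implicit hydrogens by atom environment:
  4 × C: no H
  2 × C: 3 H each → 6
  2 × F: no H
  2 × O: no H
  2 × S: 1 H each → 2
  1 × Br: no H
  1 × I: no H
  1 × N: 2 H
  1 × N (charge +1): 1 H
  1 × N (charge +1): no H
  1 × O: 1 H
  1 × O (charge -1): no H
  Total hydrogens = 12.
Net charge +1.
Molecular formula: C6H12BrF2IN3O4S2+

C6H12BrF2IN3O4S2+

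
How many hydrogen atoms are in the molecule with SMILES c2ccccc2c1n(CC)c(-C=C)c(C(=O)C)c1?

17

Hydrogens are implicit in SMILES; fill each atom to its normal valence:
  6 × C (aromatic): 1 H each → 6
  4 × C (aromatic): no H
  2 × C: 3 H each → 6
  2 × C: 2 H each → 4
  1 × C: 1 H
  1 × C: no H
  1 × N (aromatic): no H
  1 × O: no H
  Total hydrogens = 17.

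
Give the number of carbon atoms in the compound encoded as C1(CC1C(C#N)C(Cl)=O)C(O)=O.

7

The symbol for carbon appears 7 times in the SMILES. (Cl is a single chlorine, not C + l.)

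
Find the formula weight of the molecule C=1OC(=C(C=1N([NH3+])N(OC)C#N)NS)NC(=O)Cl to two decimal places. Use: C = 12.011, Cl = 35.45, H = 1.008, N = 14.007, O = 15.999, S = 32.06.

Molecular formula: C7H10ClN6O3S+.
M = 7×12.011 + 1×35.45 + 10×1.008 + 6×14.007 + 3×15.999 + 1×32.06 = 293.71 g/mol.

293.71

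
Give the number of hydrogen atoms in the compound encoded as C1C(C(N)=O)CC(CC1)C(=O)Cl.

12

Hydrogens are implicit in SMILES; fill each atom to its normal valence:
  4 × C: 2 H each → 8
  2 × C: 1 H each → 2
  2 × C: no H
  2 × O: no H
  1 × Cl: no H
  1 × N: 2 H
  Total hydrogens = 12.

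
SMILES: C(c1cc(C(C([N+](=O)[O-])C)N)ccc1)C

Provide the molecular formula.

Heavy atoms from the SMILES: 11 C, 2 N, 2 O.
Implicit hydrogens by atom environment:
  4 × C (aromatic): 1 H each → 4
  2 × C: 3 H each → 6
  2 × C: 1 H each → 2
  2 × C (aromatic): no H
  1 × C: 2 H
  1 × N: 2 H
  1 × N (charge +1): no H
  1 × O: no H
  1 × O (charge -1): no H
  Total hydrogens = 16.
Molecular formula: C11H16N2O2

C11H16N2O2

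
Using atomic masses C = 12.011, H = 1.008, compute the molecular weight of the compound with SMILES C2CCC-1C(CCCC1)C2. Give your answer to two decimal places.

138.25

Molecular formula: C10H18.
M = 10×12.011 + 18×1.008 = 138.25 g/mol.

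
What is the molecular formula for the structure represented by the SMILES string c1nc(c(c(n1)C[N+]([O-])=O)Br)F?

C5H3BrFN3O2

Heavy atoms from the SMILES: 1 Br, 5 C, 1 F, 3 N, 2 O.
Implicit hydrogens by atom environment:
  3 × C (aromatic): no H
  2 × N (aromatic): no H
  1 × Br: no H
  1 × C: 2 H
  1 × C (aromatic): 1 H
  1 × F: no H
  1 × N (charge +1): no H
  1 × O: no H
  1 × O (charge -1): no H
  Total hydrogens = 3.
Molecular formula: C5H3BrFN3O2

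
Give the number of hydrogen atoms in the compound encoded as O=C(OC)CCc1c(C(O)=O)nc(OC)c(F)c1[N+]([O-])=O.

Hydrogens are implicit in SMILES; fill each atom to its normal valence:
  5 × C (aromatic): no H
  5 × O: no H
  2 × C: 3 H each → 6
  2 × C: 2 H each → 4
  2 × C: no H
  1 × F: no H
  1 × N (aromatic): no H
  1 × N (charge +1): no H
  1 × O: 1 H
  1 × O (charge -1): no H
  Total hydrogens = 11.

11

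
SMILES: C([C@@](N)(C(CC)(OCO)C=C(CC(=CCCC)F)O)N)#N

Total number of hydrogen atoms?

24

Hydrogens are implicit in SMILES; fill each atom to its normal valence:
  5 × C: 2 H each → 10
  5 × C: no H
  2 × C: 3 H each → 6
  2 × C: 1 H each → 2
  2 × N: 2 H each → 4
  2 × O: 1 H each → 2
  1 × F: no H
  1 × N: no H
  1 × O: no H
  Total hydrogens = 24.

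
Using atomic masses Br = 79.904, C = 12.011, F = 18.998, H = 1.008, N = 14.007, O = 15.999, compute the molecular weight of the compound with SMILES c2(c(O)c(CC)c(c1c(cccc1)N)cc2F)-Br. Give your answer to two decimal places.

Molecular formula: C14H13BrFNO.
M = 1×79.904 + 14×12.011 + 1×18.998 + 13×1.008 + 1×14.007 + 1×15.999 = 310.17 g/mol.

310.17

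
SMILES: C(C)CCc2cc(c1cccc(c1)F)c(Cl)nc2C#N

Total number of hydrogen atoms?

Hydrogens are implicit in SMILES; fill each atom to its normal valence:
  6 × C (aromatic): no H
  5 × C (aromatic): 1 H each → 5
  3 × C: 2 H each → 6
  1 × C: 3 H
  1 × C: no H
  1 × Cl: no H
  1 × F: no H
  1 × N (aromatic): no H
  1 × N: no H
  Total hydrogens = 14.

14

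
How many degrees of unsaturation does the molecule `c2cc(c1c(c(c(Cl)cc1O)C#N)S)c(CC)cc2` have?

10

Molecular formula from the SMILES: C15H12ClNOS.
DoU = (2C + 2 + N − H − X)/2 = (2·15 + 2 + 1 − 12 − 1)/2 = 20/2 = 10.
(Structurally: 2 ring(s) + 8 π bond(s) = 10.)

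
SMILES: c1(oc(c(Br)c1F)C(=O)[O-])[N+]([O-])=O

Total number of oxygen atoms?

5

The symbol for oxygen appears 5 times in the SMILES.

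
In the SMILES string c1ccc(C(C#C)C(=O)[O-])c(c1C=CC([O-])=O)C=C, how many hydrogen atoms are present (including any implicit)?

Hydrogens are implicit in SMILES; fill each atom to its normal valence:
  5 × C: 1 H each → 5
  3 × C (aromatic): 1 H each → 3
  3 × C (aromatic): no H
  3 × C: no H
  2 × O: no H
  2 × O (charge -1): no H
  1 × C: 2 H
  Total hydrogens = 10.

10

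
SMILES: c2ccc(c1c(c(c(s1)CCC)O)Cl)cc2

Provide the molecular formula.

C13H13ClOS

Heavy atoms from the SMILES: 13 C, 1 Cl, 1 O, 1 S.
Implicit hydrogens by atom environment:
  5 × C (aromatic): 1 H each → 5
  5 × C (aromatic): no H
  2 × C: 2 H each → 4
  1 × C: 3 H
  1 × Cl: no H
  1 × O: 1 H
  1 × S (aromatic): no H
  Total hydrogens = 13.
Molecular formula: C13H13ClOS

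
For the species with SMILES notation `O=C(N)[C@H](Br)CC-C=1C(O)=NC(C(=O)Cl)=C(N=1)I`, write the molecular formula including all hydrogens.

Heavy atoms from the SMILES: 1 Br, 9 C, 1 Cl, 1 I, 3 N, 3 O.
Implicit hydrogens by atom environment:
  4 × C (aromatic): no H
  2 × C: 2 H each → 4
  2 × C: no H
  2 × N (aromatic): no H
  2 × O: no H
  1 × Br: no H
  1 × C: 1 H
  1 × Cl: no H
  1 × I: no H
  1 × N: 2 H
  1 × O: 1 H
  Total hydrogens = 8.
Molecular formula: C9H8BrClIN3O3

C9H8BrClIN3O3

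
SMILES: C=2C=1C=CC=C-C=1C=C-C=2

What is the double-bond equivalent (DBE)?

7

Molecular formula from the SMILES: C10H8.
DoU = (2C + 2 + N − H − X)/2 = (2·10 + 2 + 0 − 8 − 0)/2 = 14/2 = 7.
(Structurally: 2 ring(s) + 5 π bond(s) = 7.)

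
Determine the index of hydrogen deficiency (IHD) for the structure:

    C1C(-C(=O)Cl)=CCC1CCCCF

Molecular formula from the SMILES: C10H14ClFO.
DoU = (2C + 2 + N − H − X)/2 = (2·10 + 2 + 0 − 14 − 2)/2 = 6/2 = 3.
(Structurally: 1 ring(s) + 2 π bond(s) = 3.)

3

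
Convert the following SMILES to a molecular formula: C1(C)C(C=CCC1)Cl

Heavy atoms from the SMILES: 7 C, 1 Cl.
Implicit hydrogens by atom environment:
  4 × C: 1 H each → 4
  2 × C: 2 H each → 4
  1 × C: 3 H
  1 × Cl: no H
  Total hydrogens = 11.
Molecular formula: C7H11Cl

C7H11Cl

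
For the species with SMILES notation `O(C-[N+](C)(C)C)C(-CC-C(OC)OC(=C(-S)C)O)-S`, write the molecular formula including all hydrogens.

Heavy atoms from the SMILES: 12 C, 1 N, 4 O, 2 S.
Implicit hydrogens by atom environment:
  5 × C: 3 H each → 15
  3 × C: 2 H each → 6
  3 × O: no H
  2 × C: 1 H each → 2
  2 × C: no H
  2 × S: 1 H each → 2
  1 × N (charge +1): no H
  1 × O: 1 H
  Total hydrogens = 26.
Net charge +1.
Molecular formula: C12H26NO4S2+

C12H26NO4S2+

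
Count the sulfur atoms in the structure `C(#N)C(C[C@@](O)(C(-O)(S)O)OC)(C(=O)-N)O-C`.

The symbol for sulfur appears 1 time in the SMILES.

1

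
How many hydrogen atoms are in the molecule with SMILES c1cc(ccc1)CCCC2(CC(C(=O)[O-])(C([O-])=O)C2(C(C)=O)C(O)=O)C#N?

17

Hydrogens are implicit in SMILES; fill each atom to its normal valence:
  8 × C: no H
  5 × C (aromatic): 1 H each → 5
  4 × C: 2 H each → 8
  4 × O: no H
  2 × O (charge -1): no H
  1 × C: 3 H
  1 × C (aromatic): no H
  1 × N: no H
  1 × O: 1 H
  Total hydrogens = 17.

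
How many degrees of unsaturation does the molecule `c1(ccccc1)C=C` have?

5

Molecular formula from the SMILES: C8H8.
DoU = (2C + 2 + N − H − X)/2 = (2·8 + 2 + 0 − 8 − 0)/2 = 10/2 = 5.
(Structurally: 1 ring(s) + 4 π bond(s) = 5.)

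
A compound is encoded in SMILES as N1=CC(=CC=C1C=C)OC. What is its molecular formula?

C8H9NO

Heavy atoms from the SMILES: 8 C, 1 N, 1 O.
Implicit hydrogens by atom environment:
  3 × C (aromatic): 1 H each → 3
  2 × C (aromatic): no H
  1 × C: 3 H
  1 × C: 2 H
  1 × C: 1 H
  1 × N (aromatic): no H
  1 × O: no H
  Total hydrogens = 9.
Molecular formula: C8H9NO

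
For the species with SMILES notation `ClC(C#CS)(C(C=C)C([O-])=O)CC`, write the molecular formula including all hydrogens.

Heavy atoms from the SMILES: 9 C, 1 Cl, 2 O, 1 S.
Implicit hydrogens by atom environment:
  4 × C: no H
  2 × C: 2 H each → 4
  2 × C: 1 H each → 2
  1 × C: 3 H
  1 × Cl: no H
  1 × O: no H
  1 × O (charge -1): no H
  1 × S: 1 H
  Total hydrogens = 10.
Net charge -1.
Molecular formula: C9H10ClO2S-

C9H10ClO2S-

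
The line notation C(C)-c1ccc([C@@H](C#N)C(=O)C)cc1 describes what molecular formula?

Heavy atoms from the SMILES: 12 C, 1 N, 1 O.
Implicit hydrogens by atom environment:
  4 × C (aromatic): 1 H each → 4
  2 × C: 3 H each → 6
  2 × C (aromatic): no H
  2 × C: no H
  1 × C: 2 H
  1 × C: 1 H
  1 × N: no H
  1 × O: no H
  Total hydrogens = 13.
Molecular formula: C12H13NO

C12H13NO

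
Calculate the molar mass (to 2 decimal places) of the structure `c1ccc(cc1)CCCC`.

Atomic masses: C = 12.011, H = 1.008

Molecular formula: C10H14.
M = 10×12.011 + 14×1.008 = 134.22 g/mol.

134.22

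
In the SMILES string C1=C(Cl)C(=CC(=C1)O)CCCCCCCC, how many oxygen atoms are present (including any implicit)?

The symbol for oxygen appears 1 time in the SMILES.

1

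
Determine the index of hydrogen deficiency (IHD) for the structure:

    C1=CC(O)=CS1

3

Molecular formula from the SMILES: C4H4OS.
DoU = (2C + 2 + N − H − X)/2 = (2·4 + 2 + 0 − 4 − 0)/2 = 6/2 = 3.
(Structurally: 1 ring(s) + 2 π bond(s) = 3.)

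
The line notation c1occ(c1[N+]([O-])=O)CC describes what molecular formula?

Heavy atoms from the SMILES: 6 C, 1 N, 3 O.
Implicit hydrogens by atom environment:
  2 × C (aromatic): 1 H each → 2
  2 × C (aromatic): no H
  1 × C: 3 H
  1 × C: 2 H
  1 × N (charge +1): no H
  1 × O (aromatic): no H
  1 × O: no H
  1 × O (charge -1): no H
  Total hydrogens = 7.
Molecular formula: C6H7NO3

C6H7NO3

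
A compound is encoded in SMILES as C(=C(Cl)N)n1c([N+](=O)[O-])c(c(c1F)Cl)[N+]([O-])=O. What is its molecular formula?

Heavy atoms from the SMILES: 6 C, 2 Cl, 1 F, 4 N, 4 O.
Implicit hydrogens by atom environment:
  4 × C (aromatic): no H
  2 × Cl: no H
  2 × N (charge +1): no H
  2 × O: no H
  2 × O (charge -1): no H
  1 × C: 1 H
  1 × C: no H
  1 × F: no H
  1 × N: 2 H
  1 × N (aromatic): no H
  Total hydrogens = 3.
Molecular formula: C6H3Cl2FN4O4

C6H3Cl2FN4O4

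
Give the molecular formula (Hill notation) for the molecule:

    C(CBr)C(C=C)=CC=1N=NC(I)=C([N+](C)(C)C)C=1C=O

C14H18BrIN3O+

Heavy atoms from the SMILES: 1 Br, 14 C, 1 I, 3 N, 1 O.
Implicit hydrogens by atom environment:
  4 × C (aromatic): no H
  3 × C: 3 H each → 9
  3 × C: 2 H each → 6
  3 × C: 1 H each → 3
  2 × N (aromatic): no H
  1 × Br: no H
  1 × C: no H
  1 × I: no H
  1 × N (charge +1): no H
  1 × O: no H
  Total hydrogens = 18.
Net charge +1.
Molecular formula: C14H18BrIN3O+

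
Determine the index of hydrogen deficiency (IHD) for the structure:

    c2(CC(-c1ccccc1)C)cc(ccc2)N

8

Molecular formula from the SMILES: C15H17N.
DoU = (2C + 2 + N − H − X)/2 = (2·15 + 2 + 1 − 17 − 0)/2 = 16/2 = 8.
(Structurally: 2 ring(s) + 6 π bond(s) = 8.)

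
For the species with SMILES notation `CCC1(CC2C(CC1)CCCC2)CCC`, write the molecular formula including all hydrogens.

C15H28

Heavy atoms from the SMILES: 15 C.
Implicit hydrogens by atom environment:
  10 × C: 2 H each → 20
  2 × C: 3 H each → 6
  2 × C: 1 H each → 2
  1 × C: no H
  Total hydrogens = 28.
Molecular formula: C15H28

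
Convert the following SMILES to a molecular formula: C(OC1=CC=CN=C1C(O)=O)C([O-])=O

Heavy atoms from the SMILES: 8 C, 1 N, 5 O.
Implicit hydrogens by atom environment:
  3 × C (aromatic): 1 H each → 3
  3 × O: no H
  2 × C (aromatic): no H
  2 × C: no H
  1 × C: 2 H
  1 × N (aromatic): no H
  1 × O: 1 H
  1 × O (charge -1): no H
  Total hydrogens = 6.
Net charge -1.
Molecular formula: C8H6NO5-

C8H6NO5-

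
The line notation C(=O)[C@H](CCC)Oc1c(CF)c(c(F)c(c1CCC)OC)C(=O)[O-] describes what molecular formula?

Heavy atoms from the SMILES: 17 C, 2 F, 5 O.
Implicit hydrogens by atom environment:
  6 × C (aromatic): no H
  5 × C: 2 H each → 10
  4 × O: no H
  3 × C: 3 H each → 9
  2 × C: 1 H each → 2
  2 × F: no H
  1 × C: no H
  1 × O (charge -1): no H
  Total hydrogens = 21.
Net charge -1.
Molecular formula: C17H21F2O5-

C17H21F2O5-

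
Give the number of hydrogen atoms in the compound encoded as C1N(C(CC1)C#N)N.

9

Hydrogens are implicit in SMILES; fill each atom to its normal valence:
  3 × C: 2 H each → 6
  2 × N: no H
  1 × C: 1 H
  1 × C: no H
  1 × N: 2 H
  Total hydrogens = 9.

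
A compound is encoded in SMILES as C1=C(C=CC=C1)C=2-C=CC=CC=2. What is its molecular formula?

Heavy atoms from the SMILES: 12 C.
Implicit hydrogens by atom environment:
  10 × C (aromatic): 1 H each → 10
  2 × C (aromatic): no H
  Total hydrogens = 10.
Molecular formula: C12H10

C12H10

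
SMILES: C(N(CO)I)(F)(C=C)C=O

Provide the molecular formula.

Heavy atoms from the SMILES: 5 C, 1 F, 1 I, 1 N, 2 O.
Implicit hydrogens by atom environment:
  2 × C: 2 H each → 4
  2 × C: 1 H each → 2
  1 × C: no H
  1 × F: no H
  1 × I: no H
  1 × N: no H
  1 × O: 1 H
  1 × O: no H
  Total hydrogens = 7.
Molecular formula: C5H7FINO2

C5H7FINO2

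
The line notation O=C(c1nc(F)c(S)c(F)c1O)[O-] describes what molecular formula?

C6H2F2NO3S-

Heavy atoms from the SMILES: 6 C, 2 F, 1 N, 3 O, 1 S.
Implicit hydrogens by atom environment:
  5 × C (aromatic): no H
  2 × F: no H
  1 × C: no H
  1 × N (aromatic): no H
  1 × O: 1 H
  1 × O: no H
  1 × O (charge -1): no H
  1 × S: 1 H
  Total hydrogens = 2.
Net charge -1.
Molecular formula: C6H2F2NO3S-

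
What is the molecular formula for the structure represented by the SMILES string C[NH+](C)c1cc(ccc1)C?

C9H14N+

Heavy atoms from the SMILES: 9 C, 1 N.
Implicit hydrogens by atom environment:
  4 × C (aromatic): 1 H each → 4
  3 × C: 3 H each → 9
  2 × C (aromatic): no H
  1 × N (charge +1): 1 H
  Total hydrogens = 14.
Net charge +1.
Molecular formula: C9H14N+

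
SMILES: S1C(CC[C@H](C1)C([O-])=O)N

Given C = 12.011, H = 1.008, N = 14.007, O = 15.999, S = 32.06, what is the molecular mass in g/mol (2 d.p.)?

Molecular formula: C6H10NO2S-.
M = 6×12.011 + 10×1.008 + 1×14.007 + 2×15.999 + 1×32.06 = 160.21 g/mol.

160.21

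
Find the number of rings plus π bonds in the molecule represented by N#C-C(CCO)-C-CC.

2

Molecular formula from the SMILES: C7H13NO.
DoU = (2C + 2 + N − H − X)/2 = (2·7 + 2 + 1 − 13 − 0)/2 = 4/2 = 2.
(Structurally: 0 ring(s) + 2 π bond(s) = 2.)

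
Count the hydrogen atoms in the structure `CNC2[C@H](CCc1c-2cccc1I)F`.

Hydrogens are implicit in SMILES; fill each atom to its normal valence:
  3 × C (aromatic): 1 H each → 3
  3 × C (aromatic): no H
  2 × C: 2 H each → 4
  2 × C: 1 H each → 2
  1 × C: 3 H
  1 × F: no H
  1 × I: no H
  1 × N: 1 H
  Total hydrogens = 13.

13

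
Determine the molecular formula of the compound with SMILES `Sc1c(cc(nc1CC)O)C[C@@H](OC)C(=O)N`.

C11H16N2O3S

Heavy atoms from the SMILES: 11 C, 2 N, 3 O, 1 S.
Implicit hydrogens by atom environment:
  4 × C (aromatic): no H
  2 × C: 3 H each → 6
  2 × C: 2 H each → 4
  2 × O: no H
  1 × C (aromatic): 1 H
  1 × C: 1 H
  1 × C: no H
  1 × N: 2 H
  1 × N (aromatic): no H
  1 × O: 1 H
  1 × S: 1 H
  Total hydrogens = 16.
Molecular formula: C11H16N2O3S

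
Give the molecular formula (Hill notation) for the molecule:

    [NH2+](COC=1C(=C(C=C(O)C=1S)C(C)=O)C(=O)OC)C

C12H16NO5S+

Heavy atoms from the SMILES: 12 C, 1 N, 5 O, 1 S.
Implicit hydrogens by atom environment:
  5 × C (aromatic): no H
  4 × O: no H
  3 × C: 3 H each → 9
  2 × C: no H
  1 × C: 2 H
  1 × C (aromatic): 1 H
  1 × N (charge +1): 2 H
  1 × O: 1 H
  1 × S: 1 H
  Total hydrogens = 16.
Net charge +1.
Molecular formula: C12H16NO5S+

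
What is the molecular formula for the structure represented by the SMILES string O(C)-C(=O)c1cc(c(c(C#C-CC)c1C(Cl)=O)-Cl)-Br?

C13H9BrCl2O3

Heavy atoms from the SMILES: 1 Br, 13 C, 2 Cl, 3 O.
Implicit hydrogens by atom environment:
  5 × C (aromatic): no H
  4 × C: no H
  3 × O: no H
  2 × C: 3 H each → 6
  2 × Cl: no H
  1 × Br: no H
  1 × C: 2 H
  1 × C (aromatic): 1 H
  Total hydrogens = 9.
Molecular formula: C13H9BrCl2O3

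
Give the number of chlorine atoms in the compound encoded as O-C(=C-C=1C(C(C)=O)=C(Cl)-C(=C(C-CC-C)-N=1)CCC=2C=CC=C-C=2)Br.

1

The symbol for chlorine appears 1 time in the SMILES.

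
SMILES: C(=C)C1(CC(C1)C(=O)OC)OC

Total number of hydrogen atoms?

Hydrogens are implicit in SMILES; fill each atom to its normal valence:
  3 × C: 2 H each → 6
  3 × O: no H
  2 × C: 3 H each → 6
  2 × C: 1 H each → 2
  2 × C: no H
  Total hydrogens = 14.

14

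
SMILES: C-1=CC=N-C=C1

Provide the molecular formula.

C5H5N

Heavy atoms from the SMILES: 5 C, 1 N.
Implicit hydrogens by atom environment:
  5 × C (aromatic): 1 H each → 5
  1 × N (aromatic): no H
  Total hydrogens = 5.
Molecular formula: C5H5N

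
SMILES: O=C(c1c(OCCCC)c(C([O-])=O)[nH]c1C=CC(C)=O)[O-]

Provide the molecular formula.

[C14H15NO6]2-

Heavy atoms from the SMILES: 14 C, 1 N, 6 O.
Implicit hydrogens by atom environment:
  4 × C (aromatic): no H
  4 × O: no H
  3 × C: 2 H each → 6
  3 × C: no H
  2 × C: 3 H each → 6
  2 × C: 1 H each → 2
  2 × O (charge -1): no H
  1 × N (aromatic): 1 H
  Total hydrogens = 15.
Net charge -2.
Molecular formula: [C14H15NO6]2-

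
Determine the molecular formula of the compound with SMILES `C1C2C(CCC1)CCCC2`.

C10H18

Heavy atoms from the SMILES: 10 C.
Implicit hydrogens by atom environment:
  8 × C: 2 H each → 16
  2 × C: 1 H each → 2
  Total hydrogens = 18.
Molecular formula: C10H18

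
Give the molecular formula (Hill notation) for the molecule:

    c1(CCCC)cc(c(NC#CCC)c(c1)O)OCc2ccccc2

Heavy atoms from the SMILES: 21 C, 1 N, 2 O.
Implicit hydrogens by atom environment:
  7 × C (aromatic): 1 H each → 7
  5 × C: 2 H each → 10
  5 × C (aromatic): no H
  2 × C: 3 H each → 6
  2 × C: no H
  1 × N: 1 H
  1 × O: 1 H
  1 × O: no H
  Total hydrogens = 25.
Molecular formula: C21H25NO2

C21H25NO2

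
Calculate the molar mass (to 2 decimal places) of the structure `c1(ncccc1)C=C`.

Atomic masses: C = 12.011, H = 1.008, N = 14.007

105.14

Molecular formula: C7H7N.
M = 7×12.011 + 7×1.008 + 1×14.007 = 105.14 g/mol.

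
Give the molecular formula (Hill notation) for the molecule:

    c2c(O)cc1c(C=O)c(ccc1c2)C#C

C13H8O2

Heavy atoms from the SMILES: 13 C, 2 O.
Implicit hydrogens by atom environment:
  5 × C (aromatic): 1 H each → 5
  5 × C (aromatic): no H
  2 × C: 1 H each → 2
  1 × C: no H
  1 × O: 1 H
  1 × O: no H
  Total hydrogens = 8.
Molecular formula: C13H8O2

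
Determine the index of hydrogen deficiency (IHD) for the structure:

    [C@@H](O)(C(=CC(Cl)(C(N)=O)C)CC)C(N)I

Molecular formula from the SMILES: C9H16ClIN2O2.
DoU = (2C + 2 + N − H − X)/2 = (2·9 + 2 + 2 − 16 − 2)/2 = 4/2 = 2.
(Structurally: 0 ring(s) + 2 π bond(s) = 2.)

2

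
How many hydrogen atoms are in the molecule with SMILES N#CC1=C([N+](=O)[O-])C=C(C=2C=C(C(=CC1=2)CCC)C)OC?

Hydrogens are implicit in SMILES; fill each atom to its normal valence:
  7 × C (aromatic): no H
  3 × C: 3 H each → 9
  3 × C (aromatic): 1 H each → 3
  2 × C: 2 H each → 4
  2 × O: no H
  1 × C: no H
  1 × N (charge +1): no H
  1 × N: no H
  1 × O (charge -1): no H
  Total hydrogens = 16.

16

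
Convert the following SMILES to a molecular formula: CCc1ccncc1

Heavy atoms from the SMILES: 7 C, 1 N.
Implicit hydrogens by atom environment:
  4 × C (aromatic): 1 H each → 4
  1 × C: 3 H
  1 × C: 2 H
  1 × C (aromatic): no H
  1 × N (aromatic): no H
  Total hydrogens = 9.
Molecular formula: C7H9N

C7H9N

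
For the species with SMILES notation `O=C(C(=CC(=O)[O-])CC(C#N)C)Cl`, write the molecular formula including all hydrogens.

Heavy atoms from the SMILES: 8 C, 1 Cl, 1 N, 3 O.
Implicit hydrogens by atom environment:
  4 × C: no H
  2 × C: 1 H each → 2
  2 × O: no H
  1 × C: 3 H
  1 × C: 2 H
  1 × Cl: no H
  1 × N: no H
  1 × O (charge -1): no H
  Total hydrogens = 7.
Net charge -1.
Molecular formula: C8H7ClNO3-

C8H7ClNO3-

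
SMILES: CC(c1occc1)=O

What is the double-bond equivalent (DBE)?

Molecular formula from the SMILES: C6H6O2.
DoU = (2C + 2 + N − H − X)/2 = (2·6 + 2 + 0 − 6 − 0)/2 = 8/2 = 4.
(Structurally: 1 ring(s) + 3 π bond(s) = 4.)

4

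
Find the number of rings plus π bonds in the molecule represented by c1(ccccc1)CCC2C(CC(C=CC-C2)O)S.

6

Molecular formula from the SMILES: C16H22OS.
DoU = (2C + 2 + N − H − X)/2 = (2·16 + 2 + 0 − 22 − 0)/2 = 12/2 = 6.
(Structurally: 2 ring(s) + 4 π bond(s) = 6.)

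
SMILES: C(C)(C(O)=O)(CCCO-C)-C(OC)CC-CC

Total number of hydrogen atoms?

Hydrogens are implicit in SMILES; fill each atom to its normal valence:
  6 × C: 2 H each → 12
  4 × C: 3 H each → 12
  3 × O: no H
  2 × C: no H
  1 × C: 1 H
  1 × O: 1 H
  Total hydrogens = 26.

26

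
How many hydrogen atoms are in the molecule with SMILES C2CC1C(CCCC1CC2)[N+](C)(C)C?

26

Hydrogens are implicit in SMILES; fill each atom to its normal valence:
  7 × C: 2 H each → 14
  3 × C: 3 H each → 9
  3 × C: 1 H each → 3
  1 × N (charge +1): no H
  Total hydrogens = 26.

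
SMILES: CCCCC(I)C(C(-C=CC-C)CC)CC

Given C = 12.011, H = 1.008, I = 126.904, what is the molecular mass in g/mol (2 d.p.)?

336.30

Molecular formula: C15H29I.
M = 15×12.011 + 29×1.008 + 1×126.904 = 336.30 g/mol.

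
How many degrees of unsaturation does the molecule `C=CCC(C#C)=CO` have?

4

Molecular formula from the SMILES: C7H8O.
DoU = (2C + 2 + N − H − X)/2 = (2·7 + 2 + 0 − 8 − 0)/2 = 8/2 = 4.
(Structurally: 0 ring(s) + 4 π bond(s) = 4.)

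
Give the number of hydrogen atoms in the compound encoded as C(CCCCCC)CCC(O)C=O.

22

Hydrogens are implicit in SMILES; fill each atom to its normal valence:
  8 × C: 2 H each → 16
  2 × C: 1 H each → 2
  1 × C: 3 H
  1 × O: 1 H
  1 × O: no H
  Total hydrogens = 22.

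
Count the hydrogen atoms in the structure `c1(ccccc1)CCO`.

10

Hydrogens are implicit in SMILES; fill each atom to its normal valence:
  5 × C (aromatic): 1 H each → 5
  2 × C: 2 H each → 4
  1 × C (aromatic): no H
  1 × O: 1 H
  Total hydrogens = 10.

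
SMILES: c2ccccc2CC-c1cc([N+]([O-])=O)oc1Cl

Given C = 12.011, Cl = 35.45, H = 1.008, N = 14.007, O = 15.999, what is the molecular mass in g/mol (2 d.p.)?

Molecular formula: C12H10ClNO3.
M = 12×12.011 + 1×35.45 + 10×1.008 + 1×14.007 + 3×15.999 = 251.67 g/mol.

251.67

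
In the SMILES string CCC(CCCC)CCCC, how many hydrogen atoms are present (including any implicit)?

Hydrogens are implicit in SMILES; fill each atom to its normal valence:
  7 × C: 2 H each → 14
  3 × C: 3 H each → 9
  1 × C: 1 H
  Total hydrogens = 24.

24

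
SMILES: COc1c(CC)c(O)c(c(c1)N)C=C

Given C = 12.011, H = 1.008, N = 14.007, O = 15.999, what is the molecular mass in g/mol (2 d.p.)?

Molecular formula: C11H15NO2.
M = 11×12.011 + 15×1.008 + 1×14.007 + 2×15.999 = 193.25 g/mol.

193.25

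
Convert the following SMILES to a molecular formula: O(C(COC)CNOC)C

C6H15NO3

Heavy atoms from the SMILES: 6 C, 1 N, 3 O.
Implicit hydrogens by atom environment:
  3 × C: 3 H each → 9
  3 × O: no H
  2 × C: 2 H each → 4
  1 × C: 1 H
  1 × N: 1 H
  Total hydrogens = 15.
Molecular formula: C6H15NO3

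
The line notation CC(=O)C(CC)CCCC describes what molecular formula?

Heavy atoms from the SMILES: 9 C, 1 O.
Implicit hydrogens by atom environment:
  4 × C: 2 H each → 8
  3 × C: 3 H each → 9
  1 × C: 1 H
  1 × C: no H
  1 × O: no H
  Total hydrogens = 18.
Molecular formula: C9H18O

C9H18O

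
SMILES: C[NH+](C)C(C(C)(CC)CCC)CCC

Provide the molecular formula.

Heavy atoms from the SMILES: 13 C, 1 N.
Implicit hydrogens by atom environment:
  6 × C: 3 H each → 18
  5 × C: 2 H each → 10
  1 × C: 1 H
  1 × C: no H
  1 × N (charge +1): 1 H
  Total hydrogens = 30.
Net charge +1.
Molecular formula: C13H30N+

C13H30N+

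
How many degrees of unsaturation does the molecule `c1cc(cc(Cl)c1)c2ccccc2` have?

8

Molecular formula from the SMILES: C12H9Cl.
DoU = (2C + 2 + N − H − X)/2 = (2·12 + 2 + 0 − 9 − 1)/2 = 16/2 = 8.
(Structurally: 2 ring(s) + 6 π bond(s) = 8.)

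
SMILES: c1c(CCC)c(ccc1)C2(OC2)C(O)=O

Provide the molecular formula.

Heavy atoms from the SMILES: 12 C, 3 O.
Implicit hydrogens by atom environment:
  4 × C (aromatic): 1 H each → 4
  3 × C: 2 H each → 6
  2 × C: no H
  2 × C (aromatic): no H
  2 × O: no H
  1 × C: 3 H
  1 × O: 1 H
  Total hydrogens = 14.
Molecular formula: C12H14O3

C12H14O3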